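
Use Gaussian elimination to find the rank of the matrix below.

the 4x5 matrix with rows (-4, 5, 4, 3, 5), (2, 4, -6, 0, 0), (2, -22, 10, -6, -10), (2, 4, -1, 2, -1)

Row reduction:
R2 <- R2 - (-1/2)*R1:  [    0  13/2    -4   3/2   5/2 ]
R3 <- R3 - (-1/2)*R1:  [     0  -39/2     12   -9/2  -15/2 ]
R4 <- R4 - (-1/2)*R1:  [    0  13/2     1   7/2   3/2 ]
R3 <- R3 - (-3)*R2:  [ 0  0  0  0  0 ]
R4 <- R4 - (1)*R2:  [  0   0   5   2  -1 ]
R3 <-> R4   (pivot in column 3 was zero)
[ -4     5   4    3    5 ]
[  0  13/2  -4  3/2  5/2 ]
[  0     0   5    2   -1 ]
[  0     0   0    0    0 ]
Row echelon form:
[ -4     5   4    3    5 ]
[  0  13/2  -4  3/2  5/2 ]
[  0     0   5    2   -1 ]
[  0     0   0    0    0 ]
Nonzero rows / pivot columns: 3

rank(A) = 3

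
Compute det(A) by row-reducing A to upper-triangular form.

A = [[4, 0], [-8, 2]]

Forward elimination:
R2 <- R2 - (-2)*R1:  [ 0  2 ]
Upper-triangular form:
[ 4  0 ]
[ 0  2 ]
det(A) = (-1)^0 * (4) * (2) = 8  (0 row swaps -> sign +1)

det(A) = 8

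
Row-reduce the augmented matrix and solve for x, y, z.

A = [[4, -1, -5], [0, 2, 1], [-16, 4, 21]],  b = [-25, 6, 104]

(-1, 1, 4)

Forward elimination on [A|b]:
R3 <- R3 - (-4)*R1:  [ 0  0  1  4 ]
Row echelon form:
[ 4  -1  -5  |  -25 ]
[ 0   2   1  |    6 ]
[ 0   0   1  |    4 ]
Back-substitution:
z = (4) / 1 = 4
y = (6 - (1)*(4)) / 2 = 1
x = (-25 - (-1)*(1) - (-5)*(4)) / 4 = -1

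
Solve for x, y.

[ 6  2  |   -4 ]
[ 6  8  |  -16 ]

(0, -2)

Forward elimination on [A|b]:
R2 <- R2 - (1)*R1:  [   0    6  -12 ]
Row echelon form:
[ 6  2  |   -4 ]
[ 0  6  |  -12 ]
Back-substitution:
y = (-12) / 6 = -2
x = (-4 - (2)*(-2)) / 6 = 0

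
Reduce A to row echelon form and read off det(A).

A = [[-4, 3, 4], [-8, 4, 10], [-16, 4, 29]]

det(A) = 40

Forward elimination:
R2 <- R2 - (2)*R1:  [  0  -2   2 ]
R3 <- R3 - (4)*R1:  [  0  -8  13 ]
R3 <- R3 - (4)*R2:  [ 0  0  5 ]
Upper-triangular form:
[ -4   3  4 ]
[  0  -2  2 ]
[  0   0  5 ]
det(A) = (-1)^0 * (-4) * (-2) * (5) = 40  (0 row swaps -> sign +1)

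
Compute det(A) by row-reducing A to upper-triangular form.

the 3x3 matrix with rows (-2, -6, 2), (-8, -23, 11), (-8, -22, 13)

det(A) = 2

Forward elimination:
R2 <- R2 - (4)*R1:  [ 0  1  3 ]
R3 <- R3 - (4)*R1:  [ 0  2  5 ]
R3 <- R3 - (2)*R2:  [  0   0  -1 ]
Upper-triangular form:
[ -2  -6   2 ]
[  0   1   3 ]
[  0   0  -1 ]
det(A) = (-1)^0 * (-2) * (1) * (-1) = 2  (0 row swaps -> sign +1)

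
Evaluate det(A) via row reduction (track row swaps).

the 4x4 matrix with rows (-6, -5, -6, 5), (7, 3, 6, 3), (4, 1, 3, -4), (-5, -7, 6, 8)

det(A) = 1635

Forward elimination:
R2 <- R2 - (-7/6)*R1:  [     0  -17/6     -1   53/6 ]
R3 <- R3 - (-2/3)*R1:  [    0  -7/3    -1  -2/3 ]
R4 <- R4 - (5/6)*R1:  [     0  -17/6     11   23/6 ]
R3 <- R3 - (14/17)*R2:  [       0        0    -3/17  -135/17 ]
R4 <- R4 - (1)*R2:  [  0   0  12  -5 ]
R4 <- R4 - (-68)*R3:  [    0     0     0  -545 ]
Upper-triangular form:
[ -6     -5     -6        5 ]
[  0  -17/6     -1     53/6 ]
[  0      0  -3/17  -135/17 ]
[  0      0      0     -545 ]
det(A) = (-1)^0 * (-6) * (-17/6) * (-3/17) * (-545) = 1635  (0 row swaps -> sign +1)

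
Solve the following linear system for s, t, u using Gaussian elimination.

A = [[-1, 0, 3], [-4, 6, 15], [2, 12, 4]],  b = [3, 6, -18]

Forward elimination on [A|b]:
R2 <- R2 - (4)*R1:  [  0   6   3  -6 ]
R3 <- R3 - (-2)*R1:  [   0   12   10  -12 ]
R3 <- R3 - (2)*R2:  [ 0  0  4  0 ]
Row echelon form:
[ -1  0  3  |   3 ]
[  0  6  3  |  -6 ]
[  0  0  4  |   0 ]
Back-substitution:
u = (0) / 4 = 0
t = (-6 - (3)*(0)) / 6 = -1
s = (3 - (3)*(0)) / -1 = -3

(-3, -1, 0)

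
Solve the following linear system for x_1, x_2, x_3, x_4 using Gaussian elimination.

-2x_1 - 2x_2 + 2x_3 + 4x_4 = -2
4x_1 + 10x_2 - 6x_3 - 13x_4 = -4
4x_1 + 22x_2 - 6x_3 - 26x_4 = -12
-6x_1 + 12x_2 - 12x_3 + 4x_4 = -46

Forward elimination on [A|b]:
R2 <- R2 - (-2)*R1:  [  0   6  -2  -5  -8 ]
R3 <- R3 - (-2)*R1:  [   0   18   -2  -18  -16 ]
R4 <- R4 - (3)*R1:  [   0   18  -18   -8  -40 ]
R3 <- R3 - (3)*R2:  [  0   0   4  -3   8 ]
R4 <- R4 - (3)*R2:  [   0    0  -12    7  -16 ]
R4 <- R4 - (-3)*R3:  [  0   0   0  -2   8 ]
Row echelon form:
[ -2  -2   2   4  |  -2 ]
[  0   6  -2  -5  |  -8 ]
[  0   0   4  -3  |   8 ]
[  0   0   0  -2  |   8 ]
Back-substitution:
x_4 = (8) / -2 = -4
x_3 = (8 - (-3)*(-4)) / 4 = -1
x_2 = (-8 - (-2)*(-1) - (-5)*(-4)) / 6 = -5
x_1 = (-2 - (-2)*(-5) - (2)*(-1) - (4)*(-4)) / -2 = -3

(-3, -5, -1, -4)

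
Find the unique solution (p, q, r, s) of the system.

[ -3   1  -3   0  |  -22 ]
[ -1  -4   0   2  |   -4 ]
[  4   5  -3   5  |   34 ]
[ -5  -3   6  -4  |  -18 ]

(4, 2, 4, 4)

Forward elimination on [A|b]:
R2 <- R2 - (1/3)*R1:  [     0  -13/3      1      2   10/3 ]
R3 <- R3 - (-4/3)*R1:  [    0  19/3    -7     5  14/3 ]
R4 <- R4 - (5/3)*R1:  [     0  -14/3     11     -4   56/3 ]
R3 <- R3 - (-19/13)*R2:  [      0       0  -72/13  103/13  124/13 ]
R4 <- R4 - (14/13)*R2:  [      0       0  129/13  -80/13  196/13 ]
R4 <- R4 - (-43/24)*R3:  [      0       0       0  193/24   193/6 ]
Row echelon form:
[ -3      1      -3       0  |     -22 ]
[  0  -13/3       1       2  |    10/3 ]
[  0      0  -72/13  103/13  |  124/13 ]
[  0      0       0  193/24  |   193/6 ]
Back-substitution:
s = (193/6) / (193/24) = 4
r = (124/13 - (103/13)*(4)) / (-72/13) = 4
q = (10/3 - (1)*(4) - (2)*(4)) / (-13/3) = 2
p = (-22 - (1)*(2) - (-3)*(4)) / -3 = 4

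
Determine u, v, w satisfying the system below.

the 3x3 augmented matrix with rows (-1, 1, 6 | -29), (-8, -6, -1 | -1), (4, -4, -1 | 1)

(0, 1, -5)

Forward elimination on [A|b]:
R2 <- R2 - (8)*R1:  [   0  -14  -49  231 ]
R3 <- R3 - (-4)*R1:  [    0     0    23  -115 ]
Row echelon form:
[ -1    1    6  |   -29 ]
[  0  -14  -49  |   231 ]
[  0    0   23  |  -115 ]
Back-substitution:
w = (-115) / 23 = -5
v = (231 - (-49)*(-5)) / -14 = 1
u = (-29 - (1)*(1) - (6)*(-5)) / -1 = 0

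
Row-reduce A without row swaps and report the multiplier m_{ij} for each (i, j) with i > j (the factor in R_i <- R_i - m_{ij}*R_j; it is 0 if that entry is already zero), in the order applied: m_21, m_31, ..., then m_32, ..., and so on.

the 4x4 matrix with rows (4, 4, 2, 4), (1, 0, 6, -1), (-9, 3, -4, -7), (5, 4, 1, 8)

multipliers: 1/4, -9/4, 5/4, -12, 1, -2/19

Forward elimination:
R2 <- R2 - (1/4)*R1:  [    0    -1  11/2    -2 ]
R3 <- R3 - (-9/4)*R1:  [   0   12  1/2    2 ]
R4 <- R4 - (5/4)*R1:  [    0    -1  -3/2     3 ]
R3 <- R3 - (-12)*R2:  [     0      0  133/2    -22 ]
R4 <- R4 - (1)*R2:  [  0   0  -7   5 ]
R4 <- R4 - (-2/19)*R3:  [     0      0      0  51/19 ]
Multipliers (in order of application): m_{21} = 1/4, m_{31} = -9/4, m_{41} = 5/4, m_{32} = -12, m_{42} = 1, m_{43} = -2/19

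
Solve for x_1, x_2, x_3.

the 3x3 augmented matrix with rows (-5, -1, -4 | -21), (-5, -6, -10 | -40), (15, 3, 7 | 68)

(4, 5, -1)

Forward elimination on [A|b]:
R2 <- R2 - (1)*R1:  [   0   -5   -6  -19 ]
R3 <- R3 - (-3)*R1:  [  0   0  -5   5 ]
Row echelon form:
[ -5  -1  -4  |  -21 ]
[  0  -5  -6  |  -19 ]
[  0   0  -5  |    5 ]
Back-substitution:
x_3 = (5) / -5 = -1
x_2 = (-19 - (-6)*(-1)) / -5 = 5
x_1 = (-21 - (-1)*(5) - (-4)*(-1)) / -5 = 4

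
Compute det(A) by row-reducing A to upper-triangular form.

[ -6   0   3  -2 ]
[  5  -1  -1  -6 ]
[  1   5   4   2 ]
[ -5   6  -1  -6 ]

Forward elimination:
R2 <- R2 - (-5/6)*R1:  [     0     -1    3/2  -23/3 ]
R3 <- R3 - (-1/6)*R1:  [   0    5  9/2  5/3 ]
R4 <- R4 - (5/6)*R1:  [     0      6   -7/2  -13/3 ]
R3 <- R3 - (-5)*R2:  [      0       0      12  -110/3 ]
R4 <- R4 - (-6)*R2:  [      0       0    11/2  -151/3 ]
R4 <- R4 - (11/24)*R3:  [        0         0         0  -1207/36 ]
Upper-triangular form:
[ -6   0    3        -2 ]
[  0  -1  3/2     -23/3 ]
[  0   0   12    -110/3 ]
[  0   0    0  -1207/36 ]
det(A) = (-1)^0 * (-6) * (-1) * (12) * (-1207/36) = -2414  (0 row swaps -> sign +1)

det(A) = -2414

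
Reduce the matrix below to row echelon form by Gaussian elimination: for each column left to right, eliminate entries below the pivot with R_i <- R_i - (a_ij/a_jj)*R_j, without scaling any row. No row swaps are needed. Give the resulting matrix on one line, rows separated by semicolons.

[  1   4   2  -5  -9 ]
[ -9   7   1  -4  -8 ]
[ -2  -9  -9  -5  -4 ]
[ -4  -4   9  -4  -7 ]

Forward elimination:
R2 <- R2 - (-9)*R1:  [   0   43   19  -49  -89 ]
R3 <- R3 - (-2)*R1:  [   0   -1   -5  -15  -22 ]
R4 <- R4 - (-4)*R1:  [   0   12   17  -24  -43 ]
R3 <- R3 - (-1/43)*R2:  [        0         0   -196/43   -694/43  -1035/43 ]
R4 <- R4 - (12/43)*R2:  [       0        0   503/43  -444/43  -781/43 ]
R4 <- R4 - (-503/196)*R3:  [          0           0           0    -5071/98  -15667/196 ]
Row echelon form:
[ 1   4        2        -5          -9 ]
[ 0  43       19       -49         -89 ]
[ 0   0  -196/43   -694/43    -1035/43 ]
[ 0   0        0  -5071/98  -15667/196 ]

REF = [1 4 2 -5 -9; 0 43 19 -49 -89; 0 0 -196/43 -694/43 -1035/43; 0 0 0 -5071/98 -15667/196]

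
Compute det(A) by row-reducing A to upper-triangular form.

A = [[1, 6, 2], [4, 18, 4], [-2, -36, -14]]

det(A) = -36

Forward elimination:
R2 <- R2 - (4)*R1:  [  0  -6  -4 ]
R3 <- R3 - (-2)*R1:  [   0  -24  -10 ]
R3 <- R3 - (4)*R2:  [ 0  0  6 ]
Upper-triangular form:
[ 1   6   2 ]
[ 0  -6  -4 ]
[ 0   0   6 ]
det(A) = (-1)^0 * (1) * (-6) * (6) = -36  (0 row swaps -> sign +1)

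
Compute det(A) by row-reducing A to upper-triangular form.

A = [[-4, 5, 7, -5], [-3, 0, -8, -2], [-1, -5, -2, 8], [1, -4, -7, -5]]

Forward elimination:
R2 <- R2 - (3/4)*R1:  [     0  -15/4  -53/4    7/4 ]
R3 <- R3 - (1/4)*R1:  [     0  -25/4  -15/4   37/4 ]
R4 <- R4 - (-1/4)*R1:  [     0  -11/4  -21/4  -25/4 ]
R3 <- R3 - (5/3)*R2:  [    0     0  55/3  19/3 ]
R4 <- R4 - (11/15)*R2:  [       0        0    67/15  -113/15 ]
R4 <- R4 - (67/275)*R3:  [         0          0          0  -2496/275 ]
Upper-triangular form:
[ -4      5      7         -5 ]
[  0  -15/4  -53/4        7/4 ]
[  0      0   55/3       19/3 ]
[  0      0      0  -2496/275 ]
det(A) = (-1)^0 * (-4) * (-15/4) * (55/3) * (-2496/275) = -2496  (0 row swaps -> sign +1)

det(A) = -2496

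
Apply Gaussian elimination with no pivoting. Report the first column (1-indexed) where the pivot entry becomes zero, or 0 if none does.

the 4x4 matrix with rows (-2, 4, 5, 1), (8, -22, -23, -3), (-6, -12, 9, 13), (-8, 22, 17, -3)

Naive forward elimination:
R2 <- R2 - (-4)*R1:  [  0  -6  -3   1 ]
R3 <- R3 - (3)*R1:  [   0  -24   -6   10 ]
R4 <- R4 - (4)*R1:  [  0   6  -3  -7 ]
R3 <- R3 - (4)*R2:  [ 0  0  6  6 ]
R4 <- R4 - (-1)*R2:  [  0   0  -6  -6 ]
R4 <- R4 - (-1)*R3:  [ 0  0  0  0 ]
Matrix at this point:
[ -2   4   5  1 ]
[  0  -6  -3  1 ]
[  0   0   6  6 ]
[  0   0   0  0 ]
Pivot entry (4,4) in the last row is zero and there are no rows below to swap with -> zero pivot in column 4 (A is singular).

first zero-pivot column = 4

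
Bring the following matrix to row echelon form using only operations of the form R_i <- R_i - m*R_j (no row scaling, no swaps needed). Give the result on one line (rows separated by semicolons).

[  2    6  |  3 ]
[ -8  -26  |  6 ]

Forward elimination:
R2 <- R2 - (-4)*R1:  [  0  -2  18 ]
Row echelon form:
[ 2   6  |   3 ]
[ 0  -2  |  18 ]

REF = [2 6 3; 0 -2 18]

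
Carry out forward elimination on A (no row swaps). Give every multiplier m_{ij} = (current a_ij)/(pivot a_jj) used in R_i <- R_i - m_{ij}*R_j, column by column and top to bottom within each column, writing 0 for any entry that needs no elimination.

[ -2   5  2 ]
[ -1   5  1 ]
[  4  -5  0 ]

multipliers: 1/2, -2, 2

Forward elimination:
R2 <- R2 - (1/2)*R1:  [   0  5/2    0 ]
R3 <- R3 - (-2)*R1:  [ 0  5  4 ]
R3 <- R3 - (2)*R2:  [ 0  0  4 ]
Multipliers (in order of application): m_{21} = 1/2, m_{31} = -2, m_{32} = 2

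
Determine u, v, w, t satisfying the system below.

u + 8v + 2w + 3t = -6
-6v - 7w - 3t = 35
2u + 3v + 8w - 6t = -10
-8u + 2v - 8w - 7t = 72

Forward elimination on [A|b]:
R3 <- R3 - (2)*R1:  [   0  -13    4  -12    2 ]
R4 <- R4 - (-8)*R1:  [  0  66   8  17  24 ]
R3 <- R3 - (13/6)*R2:  [      0       0   115/6   -11/2  -443/6 ]
R4 <- R4 - (-11)*R2:  [   0    0  -69  -16  409 ]
R4 <- R4 - (-18/5)*R3:  [      0       0       0  -179/5   716/5 ]
Row echelon form:
[ 1   8      2       3  |      -6 ]
[ 0  -6     -7      -3  |      35 ]
[ 0   0  115/6   -11/2  |  -443/6 ]
[ 0   0      0  -179/5  |   716/5 ]
Back-substitution:
t = (716/5) / (-179/5) = -4
w = (-443/6 - (-11/2)*(-4)) / (115/6) = -5
v = (35 - (-7)*(-5) - (-3)*(-4)) / -6 = 2
u = (-6 - (8)*(2) - (2)*(-5) - (3)*(-4)) / 1 = 0

(0, 2, -5, -4)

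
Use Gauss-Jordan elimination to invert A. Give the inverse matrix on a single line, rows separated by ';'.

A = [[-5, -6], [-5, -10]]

inverse = [-1/2 3/10; 1/4 -1/4]

Gauss-Jordan on [A | I]:
R1 <- (1/-5)*R1:  [    1   6/5  |  -1/5     0 ]
R2 <- R2 - (-5)*R1:  [  0  -4  |  -1   1 ]
R2 <- (1/-4)*R2:  [    0     1  |   1/4  -1/4 ]
R1 <- R1 - (6/5)*R2:  [    1     0  |  -1/2  3/10 ]
Right block of [I | A^{-1}] is the inverse:
[ -1/2  3/10 ]
[  1/4  -1/4 ]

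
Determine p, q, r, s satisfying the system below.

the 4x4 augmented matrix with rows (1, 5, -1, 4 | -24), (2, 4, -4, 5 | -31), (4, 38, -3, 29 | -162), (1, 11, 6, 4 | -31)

Forward elimination on [A|b]:
R2 <- R2 - (2)*R1:  [  0  -6  -2  -3  17 ]
R3 <- R3 - (4)*R1:  [   0   18    1   13  -66 ]
R4 <- R4 - (1)*R1:  [  0   6   7   0  -7 ]
R3 <- R3 - (-3)*R2:  [   0    0   -5    4  -15 ]
R4 <- R4 - (-1)*R2:  [  0   0   5  -3  10 ]
R4 <- R4 - (-1)*R3:  [  0   0   0   1  -5 ]
Row echelon form:
[ 1   5  -1   4  |  -24 ]
[ 0  -6  -2  -3  |   17 ]
[ 0   0  -5   4  |  -15 ]
[ 0   0   0   1  |   -5 ]
Back-substitution:
s = (-5) / 1 = -5
r = (-15 - (4)*(-5)) / -5 = -1
q = (17 - (-2)*(-1) - (-3)*(-5)) / -6 = 0
p = (-24 - (5)*(0) - (-1)*(-1) - (4)*(-5)) / 1 = -5

(-5, 0, -1, -5)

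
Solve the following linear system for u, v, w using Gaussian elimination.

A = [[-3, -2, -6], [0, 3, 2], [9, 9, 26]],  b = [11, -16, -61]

Forward elimination on [A|b]:
R3 <- R3 - (-3)*R1:  [   0    3    8  -28 ]
R3 <- R3 - (1)*R2:  [   0    0    6  -12 ]
Row echelon form:
[ -3  -2  -6  |   11 ]
[  0   3   2  |  -16 ]
[  0   0   6  |  -12 ]
Back-substitution:
w = (-12) / 6 = -2
v = (-16 - (2)*(-2)) / 3 = -4
u = (11 - (-2)*(-4) - (-6)*(-2)) / -3 = 3

(3, -4, -2)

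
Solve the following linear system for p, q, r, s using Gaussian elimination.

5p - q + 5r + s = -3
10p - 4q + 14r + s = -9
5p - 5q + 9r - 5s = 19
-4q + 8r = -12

(3, -5, -4, -3)

Forward elimination on [A|b]:
R2 <- R2 - (2)*R1:  [  0  -2   4  -1  -3 ]
R3 <- R3 - (1)*R1:  [  0  -4   4  -6  22 ]
R3 <- R3 - (2)*R2:  [  0   0  -4  -4  28 ]
R4 <- R4 - (2)*R2:  [  0   0   0   2  -6 ]
Row echelon form:
[ 5  -1   5   1  |  -3 ]
[ 0  -2   4  -1  |  -3 ]
[ 0   0  -4  -4  |  28 ]
[ 0   0   0   2  |  -6 ]
Back-substitution:
s = (-6) / 2 = -3
r = (28 - (-4)*(-3)) / -4 = -4
q = (-3 - (4)*(-4) - (-1)*(-3)) / -2 = -5
p = (-3 - (-1)*(-5) - (5)*(-4) - (1)*(-3)) / 5 = 3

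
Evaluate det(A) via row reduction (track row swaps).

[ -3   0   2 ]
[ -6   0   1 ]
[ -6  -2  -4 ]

det(A) = 18

Forward elimination:
R2 <- R2 - (2)*R1:  [  0   0  -3 ]
R3 <- R3 - (2)*R1:  [  0  -2  -8 ]
R2 <-> R3   (pivot in column 2 was zero)
[ -3   0   2 ]
[  0  -2  -8 ]
[  0   0  -3 ]
Upper-triangular form:
[ -3   0   2 ]
[  0  -2  -8 ]
[  0   0  -3 ]
det(A) = (-1)^1 * (-3) * (-2) * (-3) = 18  (1 row swap -> sign -1)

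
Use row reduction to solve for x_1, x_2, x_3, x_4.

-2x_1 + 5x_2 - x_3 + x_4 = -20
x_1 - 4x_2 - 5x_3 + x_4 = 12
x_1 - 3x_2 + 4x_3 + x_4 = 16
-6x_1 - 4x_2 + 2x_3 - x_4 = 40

(-3, -5, 1, 0)

Forward elimination on [A|b]:
R2 <- R2 - (-1/2)*R1:  [     0   -3/2  -11/2    3/2      2 ]
R3 <- R3 - (-1/2)*R1:  [    0  -1/2   7/2   3/2     6 ]
R4 <- R4 - (3)*R1:  [   0  -19    5   -4  100 ]
R3 <- R3 - (1/3)*R2:  [    0     0  16/3     1  16/3 ]
R4 <- R4 - (38/3)*R2:  [     0      0  224/3    -23  224/3 ]
R4 <- R4 - (14)*R3:  [   0    0    0  -37    0 ]
Row echelon form:
[ -2     5     -1    1  |   -20 ]
[  0  -3/2  -11/2  3/2  |     2 ]
[  0     0   16/3    1  |  16/3 ]
[  0     0      0  -37  |     0 ]
Back-substitution:
x_4 = (0) / -37 = 0
x_3 = (16/3 - (1)*(0)) / (16/3) = 1
x_2 = (2 - (-11/2)*(1) - (3/2)*(0)) / (-3/2) = -5
x_1 = (-20 - (5)*(-5) - (-1)*(1) - (1)*(0)) / -2 = -3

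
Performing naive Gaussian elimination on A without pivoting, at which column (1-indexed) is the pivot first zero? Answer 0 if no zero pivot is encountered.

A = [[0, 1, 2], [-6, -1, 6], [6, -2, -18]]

Naive forward elimination:
Pivot entry (1,1) is zero but row 2 has -6 in column 1 -> naive elimination stops; a row interchange (e.g. R1 <-> R2) would be required here.

first zero-pivot column = 1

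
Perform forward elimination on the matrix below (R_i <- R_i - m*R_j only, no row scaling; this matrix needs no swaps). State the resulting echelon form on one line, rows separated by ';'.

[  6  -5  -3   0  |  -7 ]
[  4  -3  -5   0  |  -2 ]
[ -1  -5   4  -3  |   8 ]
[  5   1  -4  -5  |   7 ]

Forward elimination:
R2 <- R2 - (2/3)*R1:  [   0  1/3   -3    0  8/3 ]
R3 <- R3 - (-1/6)*R1:  [     0  -35/6    7/2     -3   41/6 ]
R4 <- R4 - (5/6)*R1:  [    0  31/6  -3/2    -5  77/6 ]
R3 <- R3 - (-35/2)*R2:  [     0      0    -49     -3  107/2 ]
R4 <- R4 - (31/2)*R2:  [     0      0     45     -5  -57/2 ]
R4 <- R4 - (-45/49)*R3:  [       0        0        0  -380/49  1011/49 ]
Row echelon form:
[ 6   -5   -3        0  |       -7 ]
[ 0  1/3   -3        0  |      8/3 ]
[ 0    0  -49       -3  |    107/2 ]
[ 0    0    0  -380/49  |  1011/49 ]

REF = [6 -5 -3 0 -7; 0 1/3 -3 0 8/3; 0 0 -49 -3 107/2; 0 0 0 -380/49 1011/49]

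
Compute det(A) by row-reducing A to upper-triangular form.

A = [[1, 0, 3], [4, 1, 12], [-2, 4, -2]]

Forward elimination:
R2 <- R2 - (4)*R1:  [ 0  1  0 ]
R3 <- R3 - (-2)*R1:  [ 0  4  4 ]
R3 <- R3 - (4)*R2:  [ 0  0  4 ]
Upper-triangular form:
[ 1  0  3 ]
[ 0  1  0 ]
[ 0  0  4 ]
det(A) = (-1)^0 * (1) * (1) * (4) = 4  (0 row swaps -> sign +1)

det(A) = 4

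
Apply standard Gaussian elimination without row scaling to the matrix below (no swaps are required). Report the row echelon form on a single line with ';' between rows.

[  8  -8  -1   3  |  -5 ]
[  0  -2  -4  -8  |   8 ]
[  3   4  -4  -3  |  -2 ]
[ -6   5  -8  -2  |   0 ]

REF = [8 -8 -1 3 -5; 0 -2 -4 -8 8; 0 0 -141/8 -257/8 223/8; 0 0 0 778/47 -866/47]

Forward elimination:
R3 <- R3 - (3/8)*R1:  [     0      7  -29/8  -33/8   -1/8 ]
R4 <- R4 - (-3/4)*R1:  [     0     -1  -35/4    1/4  -15/4 ]
R3 <- R3 - (-7/2)*R2:  [      0       0  -141/8  -257/8   223/8 ]
R4 <- R4 - (1/2)*R2:  [     0      0  -27/4   17/4  -31/4 ]
R4 <- R4 - (18/47)*R3:  [       0        0        0   778/47  -866/47 ]
Row echelon form:
[ 8  -8      -1       3  |       -5 ]
[ 0  -2      -4      -8  |        8 ]
[ 0   0  -141/8  -257/8  |    223/8 ]
[ 0   0       0  778/47  |  -866/47 ]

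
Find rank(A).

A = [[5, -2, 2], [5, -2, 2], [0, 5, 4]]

rank(A) = 2

Row reduction:
R2 <- R2 - (1)*R1:  [ 0  0  0 ]
R2 <-> R3   (pivot in column 2 was zero)
[ 5  -2  2 ]
[ 0   5  4 ]
[ 0   0  0 ]
Row echelon form:
[ 5  -2  2 ]
[ 0   5  4 ]
[ 0   0  0 ]
Nonzero rows / pivot columns: 2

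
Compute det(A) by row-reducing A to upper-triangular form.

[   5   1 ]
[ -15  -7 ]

det(A) = -20

Forward elimination:
R2 <- R2 - (-3)*R1:  [  0  -4 ]
Upper-triangular form:
[ 5   1 ]
[ 0  -4 ]
det(A) = (-1)^0 * (5) * (-4) = -20  (0 row swaps -> sign +1)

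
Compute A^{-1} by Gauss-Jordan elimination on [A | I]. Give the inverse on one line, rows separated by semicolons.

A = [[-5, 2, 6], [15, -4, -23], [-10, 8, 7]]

Gauss-Jordan on [A | I]:
R1 <- (1/-5)*R1:  [    1  -2/5  -6/5  |  -1/5     0     0 ]
R2 <- R2 - (15)*R1:  [  0   2  -5  |   3   1   0 ]
R3 <- R3 - (-10)*R1:  [  0   4  -5  |  -2   0   1 ]
R2 <- (1/2)*R2:  [    0     1  -5/2  |   3/2   1/2     0 ]
R1 <- R1 - (-2/5)*R2:  [     1      0  -11/5  |    2/5    1/5      0 ]
R3 <- R3 - (4)*R2:  [  0   0   5  |  -8  -2   1 ]
R3 <- (1/5)*R3:  [    0     0     1  |  -8/5  -2/5   1/5 ]
R1 <- R1 - (-11/5)*R3:  [      1       0       0  |  -78/25  -17/25   11/25 ]
R2 <- R2 - (-5/2)*R3:  [    0     1     0  |  -5/2  -1/2   1/2 ]
Right block of [I | A^{-1}] is the inverse:
[ -78/25  -17/25  11/25 ]
[   -5/2    -1/2    1/2 ]
[   -8/5    -2/5    1/5 ]

inverse = [-78/25 -17/25 11/25; -5/2 -1/2 1/2; -8/5 -2/5 1/5]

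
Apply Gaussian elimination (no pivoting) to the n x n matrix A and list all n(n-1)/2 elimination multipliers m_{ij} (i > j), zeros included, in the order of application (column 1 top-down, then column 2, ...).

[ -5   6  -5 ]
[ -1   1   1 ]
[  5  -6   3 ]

Forward elimination:
R2 <- R2 - (1/5)*R1:  [    0  -1/5     2 ]
R3 <- R3 - (-1)*R1:  [  0   0  -2 ]
R3: entry in column 2 is already 0 -> m_{32} = 0 (no row operation needed)
Multipliers (in order of application): m_{21} = 1/5, m_{31} = -1, m_{32} = 0

multipliers: 1/5, -1, 0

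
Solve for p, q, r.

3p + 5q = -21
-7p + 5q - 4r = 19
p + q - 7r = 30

Forward elimination on [A|b]:
R2 <- R2 - (-7/3)*R1:  [    0  50/3    -4   -30 ]
R3 <- R3 - (1/3)*R1:  [    0  -2/3    -7    37 ]
R3 <- R3 - (-1/25)*R2:  [       0        0  -179/25    179/5 ]
Row echelon form:
[ 3     5        0  |    -21 ]
[ 0  50/3       -4  |    -30 ]
[ 0     0  -179/25  |  179/5 ]
Back-substitution:
r = (179/5) / (-179/25) = -5
q = (-30 - (-4)*(-5)) / (50/3) = -3
p = (-21 - (5)*(-3)) / 3 = -2

(-2, -3, -5)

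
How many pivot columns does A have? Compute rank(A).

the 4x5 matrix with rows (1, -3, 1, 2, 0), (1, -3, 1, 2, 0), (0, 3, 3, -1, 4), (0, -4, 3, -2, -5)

Row reduction:
R2 <- R2 - (1)*R1:  [ 0  0  0  0  0 ]
R2 <-> R3   (pivot in column 2 was zero)
[ 1  -3  1   2   0 ]
[ 0   3  3  -1   4 ]
[ 0   0  0   0   0 ]
[ 0  -4  3  -2  -5 ]
R4 <- R4 - (-4/3)*R2:  [     0      0      7  -10/3    1/3 ]
R3 <-> R4   (pivot in column 3 was zero)
[ 1  -3  1      2    0 ]
[ 0   3  3     -1    4 ]
[ 0   0  7  -10/3  1/3 ]
[ 0   0  0      0    0 ]
Row echelon form:
[ 1  -3  1      2    0 ]
[ 0   3  3     -1    4 ]
[ 0   0  7  -10/3  1/3 ]
[ 0   0  0      0    0 ]
Nonzero rows / pivot columns: 3

rank(A) = 3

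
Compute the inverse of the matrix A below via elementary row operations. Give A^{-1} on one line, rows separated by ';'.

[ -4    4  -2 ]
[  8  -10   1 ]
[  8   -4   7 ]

inverse = [11/4 5/6 2/3; 2 1/2 1/2; -2 -2/3 -1/3]

Gauss-Jordan on [A | I]:
R1 <- (1/-4)*R1:  [    1    -1   1/2  |  -1/4     0     0 ]
R2 <- R2 - (8)*R1:  [  0  -2  -3  |   2   1   0 ]
R3 <- R3 - (8)*R1:  [ 0  4  3  |  2  0  1 ]
R2 <- (1/-2)*R2:  [    0     1   3/2  |    -1  -1/2     0 ]
R1 <- R1 - (-1)*R2:  [    1     0     2  |  -5/4  -1/2     0 ]
R3 <- R3 - (4)*R2:  [  0   0  -3  |   6   2   1 ]
R3 <- (1/-3)*R3:  [    0     0     1  |    -2  -2/3  -1/3 ]
R1 <- R1 - (2)*R3:  [    1     0     0  |  11/4   5/6   2/3 ]
R2 <- R2 - (3/2)*R3:  [   0    1    0  |    2  1/2  1/2 ]
Right block of [I | A^{-1}] is the inverse:
[ 11/4   5/6   2/3 ]
[    2   1/2   1/2 ]
[   -2  -2/3  -1/3 ]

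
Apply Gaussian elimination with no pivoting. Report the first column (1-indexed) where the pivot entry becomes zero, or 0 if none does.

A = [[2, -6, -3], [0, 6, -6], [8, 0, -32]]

Naive forward elimination:
R3 <- R3 - (4)*R1:  [   0   24  -20 ]
R3 <- R3 - (4)*R2:  [ 0  0  4 ]
All pivots nonzero; naive elimination completes without hitting a zero pivot.

first zero-pivot column = 0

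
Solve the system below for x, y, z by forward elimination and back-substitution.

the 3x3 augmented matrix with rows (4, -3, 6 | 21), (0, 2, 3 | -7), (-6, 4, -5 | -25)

(0, -5, 1)

Forward elimination on [A|b]:
R3 <- R3 - (-3/2)*R1:  [    0  -1/2     4  13/2 ]
R3 <- R3 - (-1/4)*R2:  [    0     0  19/4  19/4 ]
Row echelon form:
[ 4  -3     6  |    21 ]
[ 0   2     3  |    -7 ]
[ 0   0  19/4  |  19/4 ]
Back-substitution:
z = (19/4) / (19/4) = 1
y = (-7 - (3)*(1)) / 2 = -5
x = (21 - (-3)*(-5) - (6)*(1)) / 4 = 0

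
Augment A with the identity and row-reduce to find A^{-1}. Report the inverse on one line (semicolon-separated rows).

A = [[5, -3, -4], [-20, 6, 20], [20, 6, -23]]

inverse = [43/25 31/50 6/25; 2/5 7/30 2/15; 8/5 3/5 1/5]

Gauss-Jordan on [A | I]:
R1 <- (1/5)*R1:  [    1  -3/5  -4/5  |   1/5     0     0 ]
R2 <- R2 - (-20)*R1:  [  0  -6   4  |   4   1   0 ]
R3 <- R3 - (20)*R1:  [  0  18  -7  |  -4   0   1 ]
R2 <- (1/-6)*R2:  [    0     1  -2/3  |  -2/3  -1/6     0 ]
R1 <- R1 - (-3/5)*R2:  [     1      0   -6/5  |   -1/5  -1/10      0 ]
R3 <- R3 - (18)*R2:  [ 0  0  5  |  8  3  1 ]
R3 <- (1/5)*R3:  [   0    0    1  |  8/5  3/5  1/5 ]
R1 <- R1 - (-6/5)*R3:  [     1      0      0  |  43/25  31/50   6/25 ]
R2 <- R2 - (-2/3)*R3:  [    0     1     0  |   2/5  7/30  2/15 ]
Right block of [I | A^{-1}] is the inverse:
[ 43/25  31/50  6/25 ]
[   2/5   7/30  2/15 ]
[   8/5    3/5   1/5 ]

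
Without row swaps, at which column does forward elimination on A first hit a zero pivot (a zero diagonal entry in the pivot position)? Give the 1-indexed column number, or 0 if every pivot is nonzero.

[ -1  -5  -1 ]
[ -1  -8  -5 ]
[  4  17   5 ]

Naive forward elimination:
R2 <- R2 - (1)*R1:  [  0  -3  -4 ]
R3 <- R3 - (-4)*R1:  [  0  -3   1 ]
R3 <- R3 - (1)*R2:  [ 0  0  5 ]
All pivots nonzero; naive elimination completes without hitting a zero pivot.

first zero-pivot column = 0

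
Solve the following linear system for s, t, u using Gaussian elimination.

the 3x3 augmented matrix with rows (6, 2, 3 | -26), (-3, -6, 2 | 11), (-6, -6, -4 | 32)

(-3, -1, -2)

Forward elimination on [A|b]:
R2 <- R2 - (-1/2)*R1:  [   0   -5  7/2   -2 ]
R3 <- R3 - (-1)*R1:  [  0  -4  -1   6 ]
R3 <- R3 - (4/5)*R2:  [     0      0  -19/5   38/5 ]
Row echelon form:
[ 6   2      3  |   -26 ]
[ 0  -5    7/2  |    -2 ]
[ 0   0  -19/5  |  38/5 ]
Back-substitution:
u = (38/5) / (-19/5) = -2
t = (-2 - (7/2)*(-2)) / -5 = -1
s = (-26 - (2)*(-1) - (3)*(-2)) / 6 = -3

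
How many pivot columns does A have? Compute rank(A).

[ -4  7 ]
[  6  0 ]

rank(A) = 2

Row reduction:
R2 <- R2 - (-3/2)*R1:  [    0  21/2 ]
Row echelon form:
[ -4     7 ]
[  0  21/2 ]
Nonzero rows / pivot columns: 2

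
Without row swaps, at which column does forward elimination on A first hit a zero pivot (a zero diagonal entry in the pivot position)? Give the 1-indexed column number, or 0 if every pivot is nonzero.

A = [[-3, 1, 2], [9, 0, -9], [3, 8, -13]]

first zero-pivot column = 0

Naive forward elimination:
R2 <- R2 - (-3)*R1:  [  0   3  -3 ]
R3 <- R3 - (-1)*R1:  [   0    9  -11 ]
R3 <- R3 - (3)*R2:  [  0   0  -2 ]
All pivots nonzero; naive elimination completes without hitting a zero pivot.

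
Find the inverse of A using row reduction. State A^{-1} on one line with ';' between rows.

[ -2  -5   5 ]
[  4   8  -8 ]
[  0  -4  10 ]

inverse = [2 5/4 0; -5/3 -5/6 1/6; -2/3 -1/3 1/6]

Gauss-Jordan on [A | I]:
R1 <- (1/-2)*R1:  [    1   5/2  -5/2  |  -1/2     0     0 ]
R2 <- R2 - (4)*R1:  [  0  -2   2  |   2   1   0 ]
R2 <- (1/-2)*R2:  [    0     1    -1  |    -1  -1/2     0 ]
R1 <- R1 - (5/2)*R2:  [   1    0    0  |    2  5/4    0 ]
R3 <- R3 - (-4)*R2:  [  0   0   6  |  -4  -2   1 ]
R3 <- (1/6)*R3:  [    0     0     1  |  -2/3  -1/3   1/6 ]
R2 <- R2 - (-1)*R3:  [    0     1     0  |  -5/3  -5/6   1/6 ]
Right block of [I | A^{-1}] is the inverse:
[    2   5/4    0 ]
[ -5/3  -5/6  1/6 ]
[ -2/3  -1/3  1/6 ]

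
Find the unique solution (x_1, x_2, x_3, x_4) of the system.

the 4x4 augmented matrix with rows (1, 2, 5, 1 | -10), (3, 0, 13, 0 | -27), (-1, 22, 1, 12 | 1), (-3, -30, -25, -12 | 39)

Forward elimination on [A|b]:
R2 <- R2 - (3)*R1:  [  0  -6  -2  -3   3 ]
R3 <- R3 - (-1)*R1:  [  0  24   6  13  -9 ]
R4 <- R4 - (-3)*R1:  [   0  -24  -10   -9    9 ]
R3 <- R3 - (-4)*R2:  [  0   0  -2   1   3 ]
R4 <- R4 - (4)*R2:  [  0   0  -2   3  -3 ]
R4 <- R4 - (1)*R3:  [  0   0   0   2  -6 ]
Row echelon form:
[ 1   2   5   1  |  -10 ]
[ 0  -6  -2  -3  |    3 ]
[ 0   0  -2   1  |    3 ]
[ 0   0   0   2  |   -6 ]
Back-substitution:
x_4 = (-6) / 2 = -3
x_3 = (3 - (1)*(-3)) / -2 = -3
x_2 = (3 - (-2)*(-3) - (-3)*(-3)) / -6 = 2
x_1 = (-10 - (2)*(2) - (5)*(-3) - (1)*(-3)) / 1 = 4

(4, 2, -3, -3)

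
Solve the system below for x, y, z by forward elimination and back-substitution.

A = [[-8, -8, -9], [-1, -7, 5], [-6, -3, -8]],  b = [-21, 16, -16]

(-5, 2, 5)

Forward elimination on [A|b]:
R2 <- R2 - (1/8)*R1:  [     0     -6   49/8  149/8 ]
R3 <- R3 - (3/4)*R1:  [    0     3  -5/4  -1/4 ]
R3 <- R3 - (-1/2)*R2:  [      0       0   29/16  145/16 ]
Row echelon form:
[ -8  -8     -9  |     -21 ]
[  0  -6   49/8  |   149/8 ]
[  0   0  29/16  |  145/16 ]
Back-substitution:
z = (145/16) / (29/16) = 5
y = (149/8 - (49/8)*(5)) / -6 = 2
x = (-21 - (-8)*(2) - (-9)*(5)) / -8 = -5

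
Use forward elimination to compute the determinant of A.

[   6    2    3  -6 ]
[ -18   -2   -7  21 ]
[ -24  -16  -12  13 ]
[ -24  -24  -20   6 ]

det(A) = -576

Forward elimination:
R2 <- R2 - (-3)*R1:  [ 0  4  2  3 ]
R3 <- R3 - (-4)*R1:  [   0   -8    0  -11 ]
R4 <- R4 - (-4)*R1:  [   0  -16   -8  -18 ]
R3 <- R3 - (-2)*R2:  [  0   0   4  -5 ]
R4 <- R4 - (-4)*R2:  [  0   0   0  -6 ]
Upper-triangular form:
[ 6  2  3  -6 ]
[ 0  4  2   3 ]
[ 0  0  4  -5 ]
[ 0  0  0  -6 ]
det(A) = (-1)^0 * (6) * (4) * (4) * (-6) = -576  (0 row swaps -> sign +1)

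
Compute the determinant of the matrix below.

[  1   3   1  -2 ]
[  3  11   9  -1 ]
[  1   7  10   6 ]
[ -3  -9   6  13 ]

det(A) = -6

Forward elimination:
R2 <- R2 - (3)*R1:  [ 0  2  6  5 ]
R3 <- R3 - (1)*R1:  [ 0  4  9  8 ]
R4 <- R4 - (-3)*R1:  [ 0  0  9  7 ]
R3 <- R3 - (2)*R2:  [  0   0  -3  -2 ]
R4 <- R4 - (-3)*R3:  [ 0  0  0  1 ]
Upper-triangular form:
[ 1  3   1  -2 ]
[ 0  2   6   5 ]
[ 0  0  -3  -2 ]
[ 0  0   0   1 ]
det(A) = (-1)^0 * (1) * (2) * (-3) * (1) = -6  (0 row swaps -> sign +1)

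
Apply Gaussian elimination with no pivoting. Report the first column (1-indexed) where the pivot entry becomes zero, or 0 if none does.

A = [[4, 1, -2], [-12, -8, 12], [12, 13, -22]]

Naive forward elimination:
R2 <- R2 - (-3)*R1:  [  0  -5   6 ]
R3 <- R3 - (3)*R1:  [   0   10  -16 ]
R3 <- R3 - (-2)*R2:  [  0   0  -4 ]
All pivots nonzero; naive elimination completes without hitting a zero pivot.

first zero-pivot column = 0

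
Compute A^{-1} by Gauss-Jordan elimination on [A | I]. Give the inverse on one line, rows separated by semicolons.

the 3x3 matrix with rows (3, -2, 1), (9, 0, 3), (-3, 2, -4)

inverse = [1/9 1/9 1/9; -1/2 1/6 0; -1/3 0 -1/3]

Gauss-Jordan on [A | I]:
R1 <- (1/3)*R1:  [    1  -2/3   1/3  |   1/3     0     0 ]
R2 <- R2 - (9)*R1:  [  0   6   0  |  -3   1   0 ]
R3 <- R3 - (-3)*R1:  [  0   0  -3  |   1   0   1 ]
R2 <- (1/6)*R2:  [    0     1     0  |  -1/2   1/6     0 ]
R1 <- R1 - (-2/3)*R2:  [   1    0  1/3  |    0  1/9    0 ]
R3 <- (1/-3)*R3:  [    0     0     1  |  -1/3     0  -1/3 ]
R1 <- R1 - (1/3)*R3:  [   1    0    0  |  1/9  1/9  1/9 ]
Right block of [I | A^{-1}] is the inverse:
[  1/9  1/9   1/9 ]
[ -1/2  1/6     0 ]
[ -1/3    0  -1/3 ]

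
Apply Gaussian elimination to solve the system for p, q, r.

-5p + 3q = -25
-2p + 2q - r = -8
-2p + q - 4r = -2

Forward elimination on [A|b]:
R2 <- R2 - (2/5)*R1:  [   0  4/5   -1    2 ]
R3 <- R3 - (2/5)*R1:  [    0  -1/5    -4     8 ]
R3 <- R3 - (-1/4)*R2:  [     0      0  -17/4   17/2 ]
Row echelon form:
[ -5    3      0  |   -25 ]
[  0  4/5     -1  |     2 ]
[  0    0  -17/4  |  17/2 ]
Back-substitution:
r = (17/2) / (-17/4) = -2
q = (2 - (-1)*(-2)) / (4/5) = 0
p = (-25 - (3)*(0)) / -5 = 5

(5, 0, -2)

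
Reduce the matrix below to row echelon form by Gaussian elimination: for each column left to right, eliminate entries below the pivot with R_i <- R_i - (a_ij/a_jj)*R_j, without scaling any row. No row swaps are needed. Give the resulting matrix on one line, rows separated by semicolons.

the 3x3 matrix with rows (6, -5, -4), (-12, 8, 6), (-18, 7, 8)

REF = [6 -5 -4; 0 -2 -2; 0 0 4]

Forward elimination:
R2 <- R2 - (-2)*R1:  [  0  -2  -2 ]
R3 <- R3 - (-3)*R1:  [  0  -8  -4 ]
R3 <- R3 - (4)*R2:  [ 0  0  4 ]
Row echelon form:
[ 6  -5  -4 ]
[ 0  -2  -2 ]
[ 0   0   4 ]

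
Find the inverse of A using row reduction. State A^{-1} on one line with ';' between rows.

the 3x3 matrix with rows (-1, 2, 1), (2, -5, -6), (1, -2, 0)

Gauss-Jordan on [A | I]:
R1 <- (1/-1)*R1:  [  1  -2  -1  |  -1   0   0 ]
R2 <- R2 - (2)*R1:  [  0  -1  -4  |   2   1   0 ]
R3 <- R3 - (1)*R1:  [ 0  0  1  |  1  0  1 ]
R2 <- (1/-1)*R2:  [  0   1   4  |  -2  -1   0 ]
R1 <- R1 - (-2)*R2:  [  1   0   7  |  -5  -2   0 ]
R1 <- R1 - (7)*R3:  [   1    0    0  |  -12   -2   -7 ]
R2 <- R2 - (4)*R3:  [  0   1   0  |  -6  -1  -4 ]
Right block of [I | A^{-1}] is the inverse:
[ -12  -2  -7 ]
[  -6  -1  -4 ]
[   1   0   1 ]

inverse = [-12 -2 -7; -6 -1 -4; 1 0 1]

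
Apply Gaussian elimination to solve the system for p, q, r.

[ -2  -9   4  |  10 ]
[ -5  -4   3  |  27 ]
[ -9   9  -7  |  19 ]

Forward elimination on [A|b]:
R2 <- R2 - (5/2)*R1:  [    0  37/2    -7     2 ]
R3 <- R3 - (9/2)*R1:  [    0  99/2   -25   -26 ]
R3 <- R3 - (99/37)*R2:  [        0         0   -232/37  -1160/37 ]
Row echelon form:
[ -2    -9        4  |        10 ]
[  0  37/2       -7  |         2 ]
[  0     0  -232/37  |  -1160/37 ]
Back-substitution:
r = (-1160/37) / (-232/37) = 5
q = (2 - (-7)*(5)) / (37/2) = 2
p = (10 - (-9)*(2) - (4)*(5)) / -2 = -4

(-4, 2, 5)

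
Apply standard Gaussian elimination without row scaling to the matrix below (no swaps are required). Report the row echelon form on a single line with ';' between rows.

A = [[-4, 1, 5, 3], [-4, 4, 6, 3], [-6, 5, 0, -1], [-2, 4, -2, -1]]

Forward elimination:
R2 <- R2 - (1)*R1:  [ 0  3  1  0 ]
R3 <- R3 - (3/2)*R1:  [     0    7/2  -15/2  -11/2 ]
R4 <- R4 - (1/2)*R1:  [    0   7/2  -9/2  -5/2 ]
R3 <- R3 - (7/6)*R2:  [     0      0  -26/3  -11/2 ]
R4 <- R4 - (7/6)*R2:  [     0      0  -17/3   -5/2 ]
R4 <- R4 - (17/26)*R3:  [     0      0      0  57/52 ]
Row echelon form:
[ -4  1      5      3 ]
[  0  3      1      0 ]
[  0  0  -26/3  -11/2 ]
[  0  0      0  57/52 ]

REF = [-4 1 5 3; 0 3 1 0; 0 0 -26/3 -11/2; 0 0 0 57/52]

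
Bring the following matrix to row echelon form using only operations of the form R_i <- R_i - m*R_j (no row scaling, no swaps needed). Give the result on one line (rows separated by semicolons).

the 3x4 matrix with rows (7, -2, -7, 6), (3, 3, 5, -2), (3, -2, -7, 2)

Forward elimination:
R2 <- R2 - (3/7)*R1:  [     0   27/7      8  -32/7 ]
R3 <- R3 - (3/7)*R1:  [    0  -8/7    -4  -4/7 ]
R3 <- R3 - (-8/27)*R2:  [      0       0  -44/27  -52/27 ]
Row echelon form:
[ 7    -2      -7       6 ]
[ 0  27/7       8   -32/7 ]
[ 0     0  -44/27  -52/27 ]

REF = [7 -2 -7 6; 0 27/7 8 -32/7; 0 0 -44/27 -52/27]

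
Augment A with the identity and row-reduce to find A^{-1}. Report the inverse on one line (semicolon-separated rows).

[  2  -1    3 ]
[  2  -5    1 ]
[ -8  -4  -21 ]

inverse = [109/40 -33/40 7/20; 17/20 -9/20 1/10; -6/5 2/5 -1/5]

Gauss-Jordan on [A | I]:
R1 <- (1/2)*R1:  [    1  -1/2   3/2  |   1/2     0     0 ]
R2 <- R2 - (2)*R1:  [  0  -4  -2  |  -1   1   0 ]
R3 <- R3 - (-8)*R1:  [  0  -8  -9  |   4   0   1 ]
R2 <- (1/-4)*R2:  [    0     1   1/2  |   1/4  -1/4     0 ]
R1 <- R1 - (-1/2)*R2:  [    1     0   7/4  |   5/8  -1/8     0 ]
R3 <- R3 - (-8)*R2:  [  0   0  -5  |   6  -2   1 ]
R3 <- (1/-5)*R3:  [    0     0     1  |  -6/5   2/5  -1/5 ]
R1 <- R1 - (7/4)*R3:  [      1       0       0  |  109/40  -33/40    7/20 ]
R2 <- R2 - (1/2)*R3:  [     0      1      0  |  17/20  -9/20   1/10 ]
Right block of [I | A^{-1}] is the inverse:
[ 109/40  -33/40  7/20 ]
[  17/20   -9/20  1/10 ]
[   -6/5     2/5  -1/5 ]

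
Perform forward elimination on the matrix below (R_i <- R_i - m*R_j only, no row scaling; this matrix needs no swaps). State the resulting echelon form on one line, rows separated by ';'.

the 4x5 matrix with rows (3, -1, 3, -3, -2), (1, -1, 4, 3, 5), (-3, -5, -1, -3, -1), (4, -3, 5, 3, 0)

Forward elimination:
R2 <- R2 - (1/3)*R1:  [    0  -2/3     3     4  17/3 ]
R3 <- R3 - (-1)*R1:  [  0  -6   2  -6  -3 ]
R4 <- R4 - (4/3)*R1:  [    0  -5/3     1     7   8/3 ]
R3 <- R3 - (9)*R2:  [   0    0  -25  -42  -54 ]
R4 <- R4 - (5/2)*R2:  [     0      0  -13/2     -3  -23/2 ]
R4 <- R4 - (13/50)*R3:  [      0       0       0  198/25  127/50 ]
Row echelon form:
[ 3    -1    3      -3      -2 ]
[ 0  -2/3    3       4    17/3 ]
[ 0     0  -25     -42     -54 ]
[ 0     0    0  198/25  127/50 ]

REF = [3 -1 3 -3 -2; 0 -2/3 3 4 17/3; 0 0 -25 -42 -54; 0 0 0 198/25 127/50]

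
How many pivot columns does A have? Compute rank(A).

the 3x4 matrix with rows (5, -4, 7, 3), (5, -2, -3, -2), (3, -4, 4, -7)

rank(A) = 3

Row reduction:
R2 <- R2 - (1)*R1:  [   0    2  -10   -5 ]
R3 <- R3 - (3/5)*R1:  [     0   -8/5   -1/5  -44/5 ]
R3 <- R3 - (-4/5)*R2:  [     0      0  -41/5  -64/5 ]
Row echelon form:
[ 5  -4      7      3 ]
[ 0   2    -10     -5 ]
[ 0   0  -41/5  -64/5 ]
Nonzero rows / pivot columns: 3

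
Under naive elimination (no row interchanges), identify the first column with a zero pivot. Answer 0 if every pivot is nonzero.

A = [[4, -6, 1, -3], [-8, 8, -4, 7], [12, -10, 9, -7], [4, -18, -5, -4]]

Naive forward elimination:
R2 <- R2 - (-2)*R1:  [  0  -4  -2   1 ]
R3 <- R3 - (3)*R1:  [ 0  8  6  2 ]
R4 <- R4 - (1)*R1:  [   0  -12   -6   -1 ]
R3 <- R3 - (-2)*R2:  [ 0  0  2  4 ]
R4 <- R4 - (3)*R2:  [  0   0   0  -4 ]
All pivots nonzero; naive elimination completes without hitting a zero pivot.

first zero-pivot column = 0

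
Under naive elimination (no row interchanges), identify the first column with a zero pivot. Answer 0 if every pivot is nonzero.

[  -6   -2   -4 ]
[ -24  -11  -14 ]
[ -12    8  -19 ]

Naive forward elimination:
R2 <- R2 - (4)*R1:  [  0  -3   2 ]
R3 <- R3 - (2)*R1:  [   0   12  -11 ]
R3 <- R3 - (-4)*R2:  [  0   0  -3 ]
All pivots nonzero; naive elimination completes without hitting a zero pivot.

first zero-pivot column = 0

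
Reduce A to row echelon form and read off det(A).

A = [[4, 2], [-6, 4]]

det(A) = 28

Forward elimination:
R2 <- R2 - (-3/2)*R1:  [ 0  7 ]
Upper-triangular form:
[ 4  2 ]
[ 0  7 ]
det(A) = (-1)^0 * (4) * (7) = 28  (0 row swaps -> sign +1)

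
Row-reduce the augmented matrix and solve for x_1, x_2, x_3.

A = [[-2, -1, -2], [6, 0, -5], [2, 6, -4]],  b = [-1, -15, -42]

Forward elimination on [A|b]:
R2 <- R2 - (-3)*R1:  [   0   -3  -11  -18 ]
R3 <- R3 - (-1)*R1:  [   0    5   -6  -43 ]
R3 <- R3 - (-5/3)*R2:  [     0      0  -73/3    -73 ]
Row echelon form:
[ -2  -1     -2  |   -1 ]
[  0  -3    -11  |  -18 ]
[  0   0  -73/3  |  -73 ]
Back-substitution:
x_3 = (-73) / (-73/3) = 3
x_2 = (-18 - (-11)*(3)) / -3 = -5
x_1 = (-1 - (-1)*(-5) - (-2)*(3)) / -2 = 0

(0, -5, 3)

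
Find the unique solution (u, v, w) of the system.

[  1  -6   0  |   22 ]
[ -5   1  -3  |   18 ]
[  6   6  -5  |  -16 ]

(-2, -4, -4)

Forward elimination on [A|b]:
R2 <- R2 - (-5)*R1:  [   0  -29   -3  128 ]
R3 <- R3 - (6)*R1:  [    0    42    -5  -148 ]
R3 <- R3 - (-42/29)*R2:  [       0        0  -271/29  1084/29 ]
Row echelon form:
[ 1   -6        0  |       22 ]
[ 0  -29       -3  |      128 ]
[ 0    0  -271/29  |  1084/29 ]
Back-substitution:
w = (1084/29) / (-271/29) = -4
v = (128 - (-3)*(-4)) / -29 = -4
u = (22 - (-6)*(-4)) / 1 = -2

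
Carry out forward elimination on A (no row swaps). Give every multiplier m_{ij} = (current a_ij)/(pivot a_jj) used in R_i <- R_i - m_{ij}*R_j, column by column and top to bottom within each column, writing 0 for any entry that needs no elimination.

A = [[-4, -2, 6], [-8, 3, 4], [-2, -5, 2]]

Forward elimination:
R2 <- R2 - (2)*R1:  [  0   7  -8 ]
R3 <- R3 - (1/2)*R1:  [  0  -4  -1 ]
R3 <- R3 - (-4/7)*R2:  [     0      0  -39/7 ]
Multipliers (in order of application): m_{21} = 2, m_{31} = 1/2, m_{32} = -4/7

multipliers: 2, 1/2, -4/7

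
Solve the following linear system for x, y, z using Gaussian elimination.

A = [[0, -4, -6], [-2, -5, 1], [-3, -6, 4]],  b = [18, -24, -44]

(2, 3, -5)

Forward elimination on [A|b]:
R1 <-> R2   (pivot in column 1 was zero)
[ -2  -5   1  -24 ]
[  0  -4  -6   18 ]
[ -3  -6   4  -44 ]
R3 <- R3 - (3/2)*R1:  [   0  3/2  5/2   -8 ]
R3 <- R3 - (-3/8)*R2:  [    0     0   1/4  -5/4 ]
Row echelon form:
[ -2  -5    1  |   -24 ]
[  0  -4   -6  |    18 ]
[  0   0  1/4  |  -5/4 ]
Back-substitution:
z = (-5/4) / (1/4) = -5
y = (18 - (-6)*(-5)) / -4 = 3
x = (-24 - (-5)*(3) - (1)*(-5)) / -2 = 2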